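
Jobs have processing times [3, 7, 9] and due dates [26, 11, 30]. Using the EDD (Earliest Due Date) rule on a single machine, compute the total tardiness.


Sort by due date (EDD order): [(7, 11), (3, 26), (9, 30)]
Compute completion times and tardiness:
  Job 1: p=7, d=11, C=7, tardiness=max(0,7-11)=0
  Job 2: p=3, d=26, C=10, tardiness=max(0,10-26)=0
  Job 3: p=9, d=30, C=19, tardiness=max(0,19-30)=0
Total tardiness = 0

0


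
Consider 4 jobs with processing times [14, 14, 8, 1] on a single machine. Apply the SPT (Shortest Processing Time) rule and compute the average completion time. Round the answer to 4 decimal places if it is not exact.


Sort jobs by processing time (SPT order): [1, 8, 14, 14]
Compute completion times sequentially:
  Job 1: processing = 1, completes at 1
  Job 2: processing = 8, completes at 9
  Job 3: processing = 14, completes at 23
  Job 4: processing = 14, completes at 37
Sum of completion times = 70
Average completion time = 70/4 = 17.5

17.5


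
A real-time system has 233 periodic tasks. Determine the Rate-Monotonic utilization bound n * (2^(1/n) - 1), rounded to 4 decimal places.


Compute 2^(1/233) = 1.0029793100
Subtract 1: 1.0029793100 - 1 = 0.0029793100
Multiply by n: 233 * 0.0029793100 = 0.6941792300
Round to 4 dp: 0.6942

0.6942


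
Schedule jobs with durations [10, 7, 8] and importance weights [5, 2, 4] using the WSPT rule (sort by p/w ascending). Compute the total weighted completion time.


Compute p/w ratios and sort ascending (WSPT): [(10, 5), (8, 4), (7, 2)]
Compute weighted completion times:
  Job (p=10,w=5): C=10, w*C=5*10=50
  Job (p=8,w=4): C=18, w*C=4*18=72
  Job (p=7,w=2): C=25, w*C=2*25=50
Total weighted completion time = 172

172


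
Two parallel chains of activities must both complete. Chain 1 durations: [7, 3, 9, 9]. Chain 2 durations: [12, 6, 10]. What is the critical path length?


Path A total = 7 + 3 + 9 + 9 = 28
Path B total = 12 + 6 + 10 = 28
Critical path = longest path = max(28, 28) = 28

28


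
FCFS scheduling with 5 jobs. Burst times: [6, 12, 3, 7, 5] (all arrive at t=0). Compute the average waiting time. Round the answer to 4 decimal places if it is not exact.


FCFS order (as given): [6, 12, 3, 7, 5]
Waiting times:
  Job 1: wait = 0
  Job 2: wait = 6
  Job 3: wait = 18
  Job 4: wait = 21
  Job 5: wait = 28
Sum of waiting times = 73
Average waiting time = 73/5 = 14.6

14.6


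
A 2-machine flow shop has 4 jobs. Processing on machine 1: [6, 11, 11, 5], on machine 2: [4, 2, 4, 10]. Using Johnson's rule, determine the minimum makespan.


Apply Johnson's rule:
  Group 1 (a <= b): [(4, 5, 10)]
  Group 2 (a > b): [(1, 6, 4), (3, 11, 4), (2, 11, 2)]
Optimal job order: [4, 1, 3, 2]
Schedule:
  Job 4: M1 done at 5, M2 done at 15
  Job 1: M1 done at 11, M2 done at 19
  Job 3: M1 done at 22, M2 done at 26
  Job 2: M1 done at 33, M2 done at 35
Makespan = 35

35


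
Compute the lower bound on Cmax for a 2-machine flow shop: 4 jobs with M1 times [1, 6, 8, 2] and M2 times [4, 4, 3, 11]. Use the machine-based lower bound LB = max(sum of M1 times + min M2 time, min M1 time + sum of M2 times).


LB1 = sum(M1 times) + min(M2 times) = 17 + 3 = 20
LB2 = min(M1 times) + sum(M2 times) = 1 + 22 = 23
Lower bound = max(LB1, LB2) = max(20, 23) = 23

23


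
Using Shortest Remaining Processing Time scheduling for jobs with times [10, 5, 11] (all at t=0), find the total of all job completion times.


Since all jobs arrive at t=0, SRPT equals SPT ordering.
SPT order: [5, 10, 11]
Completion times:
  Job 1: p=5, C=5
  Job 2: p=10, C=15
  Job 3: p=11, C=26
Total completion time = 5 + 15 + 26 = 46

46


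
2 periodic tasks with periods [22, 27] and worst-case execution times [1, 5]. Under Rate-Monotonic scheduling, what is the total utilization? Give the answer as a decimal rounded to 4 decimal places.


Compute individual utilizations (exact fractions):
  Task 1: C/T = 1/22 (approx. 0.0455)
  Task 2: C/T = 5/27 (approx. 0.1852)
Total utilization U = 1/22 + 5/27 = 137/594
Rounded to 4 decimal places: U = 0.2306
RM (Liu & Layland) bound for 2 tasks = 0.828427; compare with U = 137/594 (approx. 0.230640)
U <= bound, so schedulable by RM sufficient condition.

0.2306


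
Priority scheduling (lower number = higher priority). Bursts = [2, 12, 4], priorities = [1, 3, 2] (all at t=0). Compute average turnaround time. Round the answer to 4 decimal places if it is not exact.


Sort by priority (ascending = highest first):
Order: [(1, 2), (2, 4), (3, 12)]
Completion times:
  Priority 1, burst=2, C=2
  Priority 2, burst=4, C=6
  Priority 3, burst=12, C=18
Average turnaround = 26/3 = 8.6667

8.6667


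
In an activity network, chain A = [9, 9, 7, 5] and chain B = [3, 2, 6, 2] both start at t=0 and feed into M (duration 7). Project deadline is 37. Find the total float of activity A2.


Forward pass: ES(A2) = sum of predecessors on chain A = 9
EF = ES + duration = 9 + 9 = 18
Backward pass: LF(M) = deadline = 37; LS(M) = 37 - 7 = 30
LF(A2) = LS(M) - sum(successors on chain A) = 30 - 12 = 18
LS = LF - duration = 18 - 9 = 9
Total float = LS - ES = 9 - 9 = 0

0


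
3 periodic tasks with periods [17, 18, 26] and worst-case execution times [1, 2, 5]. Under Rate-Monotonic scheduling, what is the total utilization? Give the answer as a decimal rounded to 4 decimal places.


Compute individual utilizations (exact fractions):
  Task 1: C/T = 1/17 (approx. 0.0588)
  Task 2: C/T = 2/18 = 1/9 (approx. 0.1111)
  Task 3: C/T = 5/26 (approx. 0.1923)
Total utilization U = 1/17 + 1/9 + 5/26 = 1441/3978
Rounded to 4 decimal places: U = 0.3622
RM (Liu & Layland) bound for 3 tasks = 0.779763; compare with U = 1441/3978 (approx. 0.362242)
U <= bound, so schedulable by RM sufficient condition.

0.3622


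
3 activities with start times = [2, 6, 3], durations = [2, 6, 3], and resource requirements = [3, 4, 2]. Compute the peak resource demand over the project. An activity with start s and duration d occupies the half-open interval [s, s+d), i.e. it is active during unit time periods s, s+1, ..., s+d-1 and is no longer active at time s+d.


Each activity i is active on [start_i, start_i + duration_i).
Compute total resource usage per time slot:
  t=0: active resources = [], total = 0
  t=1: active resources = [], total = 0
  t=2: active resources = [3], total = 3
  t=3: active resources = [3, 2], total = 5
  t=4: active resources = [2], total = 2
  t=5: active resources = [2], total = 2
  t=6: active resources = [4], total = 4
  t=7: active resources = [4], total = 4
  t=8: active resources = [4], total = 4
  t=9: active resources = [4], total = 4
  t=10: active resources = [4], total = 4
  t=11: active resources = [4], total = 4
Peak resource demand = 5

5


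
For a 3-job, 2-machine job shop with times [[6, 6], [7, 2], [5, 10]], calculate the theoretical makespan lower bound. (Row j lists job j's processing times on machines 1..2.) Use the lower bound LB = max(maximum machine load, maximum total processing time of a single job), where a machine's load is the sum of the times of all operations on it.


Machine loads:
  Machine 1: 6 + 7 + 5 = 18
  Machine 2: 6 + 2 + 10 = 18
Max machine load = 18
Job totals:
  Job 1: 12
  Job 2: 9
  Job 3: 15
Max job total = 15
Lower bound = max(18, 15) = 18

18


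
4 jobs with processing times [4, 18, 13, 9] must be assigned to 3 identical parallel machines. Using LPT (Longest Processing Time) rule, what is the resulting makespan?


Sort jobs in decreasing order (LPT): [18, 13, 9, 4]
Assign each job to the least loaded machine:
  Machine 1: jobs [18], load = 18
  Machine 2: jobs [13], load = 13
  Machine 3: jobs [9, 4], load = 13
Makespan = max load = 18

18


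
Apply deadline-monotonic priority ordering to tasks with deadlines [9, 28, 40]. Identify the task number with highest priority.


Sort tasks by relative deadline (ascending):
  Task 1: deadline = 9
  Task 2: deadline = 28
  Task 3: deadline = 40
Priority order (highest first): [1, 2, 3]
Highest priority task = 1

1


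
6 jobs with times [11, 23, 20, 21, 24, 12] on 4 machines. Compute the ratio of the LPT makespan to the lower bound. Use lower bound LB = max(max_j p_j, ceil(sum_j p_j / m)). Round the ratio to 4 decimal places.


LPT order: [24, 23, 21, 20, 12, 11]
Machine loads after assignment: [24, 23, 32, 32]
LPT makespan = 32
Lower bound = max(max_job, ceil(total/4)) = max(24, 28) = 28
Ratio = 32 / 28 = 1.1429

1.1429


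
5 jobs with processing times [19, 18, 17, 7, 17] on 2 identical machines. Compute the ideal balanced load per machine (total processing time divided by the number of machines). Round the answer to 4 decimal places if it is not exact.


Total processing time = 19 + 18 + 17 + 7 + 17 = 78
Number of machines = 2
Ideal balanced load = 78 / 2 = 39.0

39.0


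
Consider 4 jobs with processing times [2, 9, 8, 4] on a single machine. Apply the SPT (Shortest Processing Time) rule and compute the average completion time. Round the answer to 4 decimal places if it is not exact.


Sort jobs by processing time (SPT order): [2, 4, 8, 9]
Compute completion times sequentially:
  Job 1: processing = 2, completes at 2
  Job 2: processing = 4, completes at 6
  Job 3: processing = 8, completes at 14
  Job 4: processing = 9, completes at 23
Sum of completion times = 45
Average completion time = 45/4 = 11.25

11.25


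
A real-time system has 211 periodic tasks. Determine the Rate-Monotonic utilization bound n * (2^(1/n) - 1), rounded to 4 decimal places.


Compute 2^(1/211) = 1.0032904594
Subtract 1: 1.0032904594 - 1 = 0.0032904594
Multiply by n: 211 * 0.0032904594 = 0.6942869334
Round to 4 dp: 0.6943

0.6943


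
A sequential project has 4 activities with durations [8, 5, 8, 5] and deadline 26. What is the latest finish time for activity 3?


LF(activity 3) = deadline - sum of successor durations
Successors: activities 4 through 4 with durations [5]
Sum of successor durations = 5
LF = 26 - 5 = 21

21


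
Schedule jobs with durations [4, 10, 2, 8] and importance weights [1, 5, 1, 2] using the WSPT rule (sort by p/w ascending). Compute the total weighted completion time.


Compute p/w ratios and sort ascending (WSPT): [(10, 5), (2, 1), (4, 1), (8, 2)]
Compute weighted completion times:
  Job (p=10,w=5): C=10, w*C=5*10=50
  Job (p=2,w=1): C=12, w*C=1*12=12
  Job (p=4,w=1): C=16, w*C=1*16=16
  Job (p=8,w=2): C=24, w*C=2*24=48
Total weighted completion time = 126

126


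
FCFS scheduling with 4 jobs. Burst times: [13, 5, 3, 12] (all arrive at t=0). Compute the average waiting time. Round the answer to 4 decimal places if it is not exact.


FCFS order (as given): [13, 5, 3, 12]
Waiting times:
  Job 1: wait = 0
  Job 2: wait = 13
  Job 3: wait = 18
  Job 4: wait = 21
Sum of waiting times = 52
Average waiting time = 52/4 = 13.0

13.0


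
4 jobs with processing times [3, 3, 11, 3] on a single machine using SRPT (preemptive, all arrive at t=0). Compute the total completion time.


Since all jobs arrive at t=0, SRPT equals SPT ordering.
SPT order: [3, 3, 3, 11]
Completion times:
  Job 1: p=3, C=3
  Job 2: p=3, C=6
  Job 3: p=3, C=9
  Job 4: p=11, C=20
Total completion time = 3 + 6 + 9 + 20 = 38

38


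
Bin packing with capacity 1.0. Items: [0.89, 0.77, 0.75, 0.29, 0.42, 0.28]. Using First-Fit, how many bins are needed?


Place items sequentially using First-Fit:
  Item 0.89 -> new Bin 1
  Item 0.77 -> new Bin 2
  Item 0.75 -> new Bin 3
  Item 0.29 -> new Bin 4
  Item 0.42 -> Bin 4 (now 0.71)
  Item 0.28 -> Bin 4 (now 0.99)
Total bins used = 4

4


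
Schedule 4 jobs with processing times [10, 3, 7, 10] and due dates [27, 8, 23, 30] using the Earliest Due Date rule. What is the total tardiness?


Sort by due date (EDD order): [(3, 8), (7, 23), (10, 27), (10, 30)]
Compute completion times and tardiness:
  Job 1: p=3, d=8, C=3, tardiness=max(0,3-8)=0
  Job 2: p=7, d=23, C=10, tardiness=max(0,10-23)=0
  Job 3: p=10, d=27, C=20, tardiness=max(0,20-27)=0
  Job 4: p=10, d=30, C=30, tardiness=max(0,30-30)=0
Total tardiness = 0

0


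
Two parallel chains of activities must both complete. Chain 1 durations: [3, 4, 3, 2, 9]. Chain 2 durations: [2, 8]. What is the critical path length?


Path A total = 3 + 4 + 3 + 2 + 9 = 21
Path B total = 2 + 8 = 10
Critical path = longest path = max(21, 10) = 21

21


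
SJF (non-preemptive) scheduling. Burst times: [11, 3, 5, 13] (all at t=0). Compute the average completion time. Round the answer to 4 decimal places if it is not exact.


SJF order (ascending): [3, 5, 11, 13]
Completion times:
  Job 1: burst=3, C=3
  Job 2: burst=5, C=8
  Job 3: burst=11, C=19
  Job 4: burst=13, C=32
Average completion = 62/4 = 15.5

15.5


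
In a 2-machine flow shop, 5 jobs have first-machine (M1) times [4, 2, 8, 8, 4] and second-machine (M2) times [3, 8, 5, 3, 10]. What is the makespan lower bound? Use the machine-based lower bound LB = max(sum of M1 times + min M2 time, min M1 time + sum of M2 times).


LB1 = sum(M1 times) + min(M2 times) = 26 + 3 = 29
LB2 = min(M1 times) + sum(M2 times) = 2 + 29 = 31
Lower bound = max(LB1, LB2) = max(29, 31) = 31

31


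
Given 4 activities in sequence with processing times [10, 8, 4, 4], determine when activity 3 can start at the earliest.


Activity 3 starts after activities 1 through 2 complete.
Predecessor durations: [10, 8]
ES = 10 + 8 = 18

18


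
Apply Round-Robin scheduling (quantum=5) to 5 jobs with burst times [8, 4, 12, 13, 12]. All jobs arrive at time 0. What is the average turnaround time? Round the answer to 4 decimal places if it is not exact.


Time quantum = 5
Execution trace:
  J1 runs 5 units, time = 5
  J2 runs 4 units, time = 9
  J3 runs 5 units, time = 14
  J4 runs 5 units, time = 19
  J5 runs 5 units, time = 24
  J1 runs 3 units, time = 27
  J3 runs 5 units, time = 32
  J4 runs 5 units, time = 37
  J5 runs 5 units, time = 42
  J3 runs 2 units, time = 44
  J4 runs 3 units, time = 47
  J5 runs 2 units, time = 49
Finish times: [27, 9, 44, 47, 49]
Average turnaround = 176/5 = 35.2

35.2


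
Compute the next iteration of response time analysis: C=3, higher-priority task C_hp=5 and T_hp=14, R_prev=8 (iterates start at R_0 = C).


R_next = C + ceil(R_prev / T_hp) * C_hp
ceil(8 / 14) = ceil(0.5714) = 1
Interference = 1 * 5 = 5
R_next = 3 + 5 = 8
R_next = R_prev, so the iteration has converged (response time = 8).

8


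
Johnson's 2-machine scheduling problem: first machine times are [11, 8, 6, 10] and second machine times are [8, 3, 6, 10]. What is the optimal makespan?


Apply Johnson's rule:
  Group 1 (a <= b): [(3, 6, 6), (4, 10, 10)]
  Group 2 (a > b): [(1, 11, 8), (2, 8, 3)]
Optimal job order: [3, 4, 1, 2]
Schedule:
  Job 3: M1 done at 6, M2 done at 12
  Job 4: M1 done at 16, M2 done at 26
  Job 1: M1 done at 27, M2 done at 35
  Job 2: M1 done at 35, M2 done at 38
Makespan = 38

38


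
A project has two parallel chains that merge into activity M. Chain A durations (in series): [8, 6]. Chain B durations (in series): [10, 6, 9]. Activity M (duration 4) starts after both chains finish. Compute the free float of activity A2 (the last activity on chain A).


ES(A2) = sum of predecessors on chain A = 8
EF(A2) = ES + duration = 8 + 6 = 14
Successor of A2 is M. ES(M) = max(sum(A), sum(B)) = max(14, 25) = 25
Free float = ES(successor) - EF(current) = 25 - 14 = 11

11


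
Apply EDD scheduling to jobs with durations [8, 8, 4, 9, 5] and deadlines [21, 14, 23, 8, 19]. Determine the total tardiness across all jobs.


Sort by due date (EDD order): [(9, 8), (8, 14), (5, 19), (8, 21), (4, 23)]
Compute completion times and tardiness:
  Job 1: p=9, d=8, C=9, tardiness=max(0,9-8)=1
  Job 2: p=8, d=14, C=17, tardiness=max(0,17-14)=3
  Job 3: p=5, d=19, C=22, tardiness=max(0,22-19)=3
  Job 4: p=8, d=21, C=30, tardiness=max(0,30-21)=9
  Job 5: p=4, d=23, C=34, tardiness=max(0,34-23)=11
Total tardiness = 27

27


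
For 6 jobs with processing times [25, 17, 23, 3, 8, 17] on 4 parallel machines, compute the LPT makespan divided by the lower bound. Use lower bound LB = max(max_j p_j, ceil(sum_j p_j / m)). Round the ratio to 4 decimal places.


LPT order: [25, 23, 17, 17, 8, 3]
Machine loads after assignment: [25, 23, 25, 20]
LPT makespan = 25
Lower bound = max(max_job, ceil(total/4)) = max(25, 24) = 25
Ratio = 25 / 25 = 1.0

1.0


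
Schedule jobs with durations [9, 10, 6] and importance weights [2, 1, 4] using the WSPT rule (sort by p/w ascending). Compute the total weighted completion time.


Compute p/w ratios and sort ascending (WSPT): [(6, 4), (9, 2), (10, 1)]
Compute weighted completion times:
  Job (p=6,w=4): C=6, w*C=4*6=24
  Job (p=9,w=2): C=15, w*C=2*15=30
  Job (p=10,w=1): C=25, w*C=1*25=25
Total weighted completion time = 79

79


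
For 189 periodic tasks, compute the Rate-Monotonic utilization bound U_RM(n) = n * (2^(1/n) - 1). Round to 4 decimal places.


Compute 2^(1/189) = 1.0036741787
Subtract 1: 1.0036741787 - 1 = 0.0036741787
Multiply by n: 189 * 0.0036741787 = 0.6944197743
Round to 4 dp: 0.6944

0.6944


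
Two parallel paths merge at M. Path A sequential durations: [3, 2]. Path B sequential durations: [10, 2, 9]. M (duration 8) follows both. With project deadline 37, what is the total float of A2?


Forward pass: ES(A2) = sum of predecessors on chain A = 3
EF = ES + duration = 3 + 2 = 5
Backward pass: LF(M) = deadline = 37; LS(M) = 37 - 8 = 29
LF(A2) = LS(M) - sum(successors on chain A) = 29 - 0 = 29
LS = LF - duration = 29 - 2 = 27
Total float = LS - ES = 27 - 3 = 24

24


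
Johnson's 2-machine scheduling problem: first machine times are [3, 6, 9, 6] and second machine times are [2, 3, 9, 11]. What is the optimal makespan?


Apply Johnson's rule:
  Group 1 (a <= b): [(4, 6, 11), (3, 9, 9)]
  Group 2 (a > b): [(2, 6, 3), (1, 3, 2)]
Optimal job order: [4, 3, 2, 1]
Schedule:
  Job 4: M1 done at 6, M2 done at 17
  Job 3: M1 done at 15, M2 done at 26
  Job 2: M1 done at 21, M2 done at 29
  Job 1: M1 done at 24, M2 done at 31
Makespan = 31

31


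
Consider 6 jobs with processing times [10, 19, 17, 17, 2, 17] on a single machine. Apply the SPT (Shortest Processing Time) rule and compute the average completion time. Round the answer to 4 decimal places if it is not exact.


Sort jobs by processing time (SPT order): [2, 10, 17, 17, 17, 19]
Compute completion times sequentially:
  Job 1: processing = 2, completes at 2
  Job 2: processing = 10, completes at 12
  Job 3: processing = 17, completes at 29
  Job 4: processing = 17, completes at 46
  Job 5: processing = 17, completes at 63
  Job 6: processing = 19, completes at 82
Sum of completion times = 234
Average completion time = 234/6 = 39.0

39.0


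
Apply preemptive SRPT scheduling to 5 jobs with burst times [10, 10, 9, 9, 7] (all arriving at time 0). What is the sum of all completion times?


Since all jobs arrive at t=0, SRPT equals SPT ordering.
SPT order: [7, 9, 9, 10, 10]
Completion times:
  Job 1: p=7, C=7
  Job 2: p=9, C=16
  Job 3: p=9, C=25
  Job 4: p=10, C=35
  Job 5: p=10, C=45
Total completion time = 7 + 16 + 25 + 35 + 45 = 128

128


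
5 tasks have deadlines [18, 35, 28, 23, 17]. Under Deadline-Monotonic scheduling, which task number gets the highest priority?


Sort tasks by relative deadline (ascending):
  Task 5: deadline = 17
  Task 1: deadline = 18
  Task 4: deadline = 23
  Task 3: deadline = 28
  Task 2: deadline = 35
Priority order (highest first): [5, 1, 4, 3, 2]
Highest priority task = 5

5


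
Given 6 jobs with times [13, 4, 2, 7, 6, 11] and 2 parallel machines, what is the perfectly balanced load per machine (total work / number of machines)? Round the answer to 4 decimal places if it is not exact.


Total processing time = 13 + 4 + 2 + 7 + 6 + 11 = 43
Number of machines = 2
Ideal balanced load = 43 / 2 = 21.5

21.5


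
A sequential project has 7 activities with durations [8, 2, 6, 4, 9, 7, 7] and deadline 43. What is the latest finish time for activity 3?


LF(activity 3) = deadline - sum of successor durations
Successors: activities 4 through 7 with durations [4, 9, 7, 7]
Sum of successor durations = 27
LF = 43 - 27 = 16

16


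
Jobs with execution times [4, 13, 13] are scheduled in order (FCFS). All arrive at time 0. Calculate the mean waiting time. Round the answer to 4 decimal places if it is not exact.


FCFS order (as given): [4, 13, 13]
Waiting times:
  Job 1: wait = 0
  Job 2: wait = 4
  Job 3: wait = 17
Sum of waiting times = 21
Average waiting time = 21/3 = 7.0

7.0


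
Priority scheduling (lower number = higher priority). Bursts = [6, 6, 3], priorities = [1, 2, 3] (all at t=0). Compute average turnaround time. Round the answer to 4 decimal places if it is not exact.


Sort by priority (ascending = highest first):
Order: [(1, 6), (2, 6), (3, 3)]
Completion times:
  Priority 1, burst=6, C=6
  Priority 2, burst=6, C=12
  Priority 3, burst=3, C=15
Average turnaround = 33/3 = 11.0

11.0


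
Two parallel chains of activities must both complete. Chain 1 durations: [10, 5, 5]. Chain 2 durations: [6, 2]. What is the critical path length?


Path A total = 10 + 5 + 5 = 20
Path B total = 6 + 2 = 8
Critical path = longest path = max(20, 8) = 20

20


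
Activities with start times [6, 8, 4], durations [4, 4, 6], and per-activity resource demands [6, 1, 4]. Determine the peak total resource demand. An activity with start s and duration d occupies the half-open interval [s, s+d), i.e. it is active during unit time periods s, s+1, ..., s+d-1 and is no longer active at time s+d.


Each activity i is active on [start_i, start_i + duration_i).
Compute total resource usage per time slot:
  t=0: active resources = [], total = 0
  t=1: active resources = [], total = 0
  t=2: active resources = [], total = 0
  t=3: active resources = [], total = 0
  t=4: active resources = [4], total = 4
  t=5: active resources = [4], total = 4
  t=6: active resources = [6, 4], total = 10
  t=7: active resources = [6, 4], total = 10
  t=8: active resources = [6, 1, 4], total = 11
  t=9: active resources = [6, 1, 4], total = 11
  t=10: active resources = [1], total = 1
  t=11: active resources = [1], total = 1
Peak resource demand = 11

11


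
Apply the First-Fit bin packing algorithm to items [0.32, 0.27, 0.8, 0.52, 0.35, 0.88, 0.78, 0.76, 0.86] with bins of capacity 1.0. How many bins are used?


Place items sequentially using First-Fit:
  Item 0.32 -> new Bin 1
  Item 0.27 -> Bin 1 (now 0.59)
  Item 0.8 -> new Bin 2
  Item 0.52 -> new Bin 3
  Item 0.35 -> Bin 1 (now 0.94)
  Item 0.88 -> new Bin 4
  Item 0.78 -> new Bin 5
  Item 0.76 -> new Bin 6
  Item 0.86 -> new Bin 7
Total bins used = 7

7


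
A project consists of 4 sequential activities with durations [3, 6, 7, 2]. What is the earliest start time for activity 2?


Activity 2 starts after activities 1 through 1 complete.
Predecessor durations: [3]
ES = 3 = 3

3


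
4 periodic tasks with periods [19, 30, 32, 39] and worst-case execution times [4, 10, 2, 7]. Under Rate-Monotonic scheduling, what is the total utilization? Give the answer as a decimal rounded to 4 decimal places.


Compute individual utilizations (exact fractions):
  Task 1: C/T = 4/19 (approx. 0.2105)
  Task 2: C/T = 10/30 = 1/3 (approx. 0.3333)
  Task 3: C/T = 2/32 = 1/16 (approx. 0.0625)
  Task 4: C/T = 7/39 (approx. 0.1795)
Total utilization U = 4/19 + 1/3 + 1/16 + 7/39 = 9317/11856
Rounded to 4 decimal places: U = 0.7858
RM (Liu & Layland) bound for 4 tasks = 0.756828; compare with U = 9317/11856 (approx. 0.785847)
bound < U <= 1, so the RM sufficient condition is not met (inconclusive; an exact test such as response-time analysis is needed).

0.7858


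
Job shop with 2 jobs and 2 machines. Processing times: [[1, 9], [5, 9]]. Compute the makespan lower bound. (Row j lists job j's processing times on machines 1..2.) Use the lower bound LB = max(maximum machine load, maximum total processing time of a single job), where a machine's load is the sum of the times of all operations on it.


Machine loads:
  Machine 1: 1 + 5 = 6
  Machine 2: 9 + 9 = 18
Max machine load = 18
Job totals:
  Job 1: 10
  Job 2: 14
Max job total = 14
Lower bound = max(18, 14) = 18

18


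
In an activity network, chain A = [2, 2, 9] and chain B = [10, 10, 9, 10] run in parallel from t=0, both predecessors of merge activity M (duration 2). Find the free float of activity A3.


ES(A3) = sum of predecessors on chain A = 4
EF(A3) = ES + duration = 4 + 9 = 13
Successor of A3 is M. ES(M) = max(sum(A), sum(B)) = max(13, 39) = 39
Free float = ES(successor) - EF(current) = 39 - 13 = 26

26


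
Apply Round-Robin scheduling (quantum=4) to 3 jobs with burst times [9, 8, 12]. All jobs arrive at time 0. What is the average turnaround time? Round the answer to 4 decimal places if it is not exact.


Time quantum = 4
Execution trace:
  J1 runs 4 units, time = 4
  J2 runs 4 units, time = 8
  J3 runs 4 units, time = 12
  J1 runs 4 units, time = 16
  J2 runs 4 units, time = 20
  J3 runs 4 units, time = 24
  J1 runs 1 units, time = 25
  J3 runs 4 units, time = 29
Finish times: [25, 20, 29]
Average turnaround = 74/3 = 24.6667

24.6667


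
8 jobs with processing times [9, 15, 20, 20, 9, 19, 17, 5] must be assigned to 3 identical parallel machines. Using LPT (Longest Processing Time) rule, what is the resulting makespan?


Sort jobs in decreasing order (LPT): [20, 20, 19, 17, 15, 9, 9, 5]
Assign each job to the least loaded machine:
  Machine 1: jobs [20, 15, 5], load = 40
  Machine 2: jobs [20, 9, 9], load = 38
  Machine 3: jobs [19, 17], load = 36
Makespan = max load = 40

40


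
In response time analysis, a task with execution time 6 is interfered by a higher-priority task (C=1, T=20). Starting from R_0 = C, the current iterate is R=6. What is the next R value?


R_next = C + ceil(R_prev / T_hp) * C_hp
ceil(6 / 20) = ceil(0.3) = 1
Interference = 1 * 1 = 1
R_next = 6 + 1 = 7

7


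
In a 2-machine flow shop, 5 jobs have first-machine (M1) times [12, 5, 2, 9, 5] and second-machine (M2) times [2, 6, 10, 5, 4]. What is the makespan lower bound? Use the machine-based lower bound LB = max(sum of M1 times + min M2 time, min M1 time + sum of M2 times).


LB1 = sum(M1 times) + min(M2 times) = 33 + 2 = 35
LB2 = min(M1 times) + sum(M2 times) = 2 + 27 = 29
Lower bound = max(LB1, LB2) = max(35, 29) = 35

35


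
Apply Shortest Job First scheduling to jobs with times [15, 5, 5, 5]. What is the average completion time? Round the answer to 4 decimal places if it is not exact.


SJF order (ascending): [5, 5, 5, 15]
Completion times:
  Job 1: burst=5, C=5
  Job 2: burst=5, C=10
  Job 3: burst=5, C=15
  Job 4: burst=15, C=30
Average completion = 60/4 = 15.0

15.0


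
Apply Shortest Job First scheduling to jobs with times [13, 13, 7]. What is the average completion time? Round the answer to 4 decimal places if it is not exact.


SJF order (ascending): [7, 13, 13]
Completion times:
  Job 1: burst=7, C=7
  Job 2: burst=13, C=20
  Job 3: burst=13, C=33
Average completion = 60/3 = 20.0

20.0


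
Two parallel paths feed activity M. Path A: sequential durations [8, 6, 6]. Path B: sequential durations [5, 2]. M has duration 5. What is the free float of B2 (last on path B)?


ES(B2) = sum of predecessors on chain B = 5
EF(B2) = ES + duration = 5 + 2 = 7
Successor of B2 is M. ES(M) = max(sum(A), sum(B)) = max(20, 7) = 20
Free float = ES(successor) - EF(current) = 20 - 7 = 13

13


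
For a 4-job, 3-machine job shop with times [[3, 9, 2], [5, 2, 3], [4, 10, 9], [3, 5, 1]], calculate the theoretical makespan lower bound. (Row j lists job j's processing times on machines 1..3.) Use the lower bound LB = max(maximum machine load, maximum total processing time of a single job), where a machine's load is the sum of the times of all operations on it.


Machine loads:
  Machine 1: 3 + 5 + 4 + 3 = 15
  Machine 2: 9 + 2 + 10 + 5 = 26
  Machine 3: 2 + 3 + 9 + 1 = 15
Max machine load = 26
Job totals:
  Job 1: 14
  Job 2: 10
  Job 3: 23
  Job 4: 9
Max job total = 23
Lower bound = max(26, 23) = 26

26


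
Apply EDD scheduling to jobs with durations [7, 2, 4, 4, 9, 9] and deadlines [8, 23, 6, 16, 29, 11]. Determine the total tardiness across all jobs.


Sort by due date (EDD order): [(4, 6), (7, 8), (9, 11), (4, 16), (2, 23), (9, 29)]
Compute completion times and tardiness:
  Job 1: p=4, d=6, C=4, tardiness=max(0,4-6)=0
  Job 2: p=7, d=8, C=11, tardiness=max(0,11-8)=3
  Job 3: p=9, d=11, C=20, tardiness=max(0,20-11)=9
  Job 4: p=4, d=16, C=24, tardiness=max(0,24-16)=8
  Job 5: p=2, d=23, C=26, tardiness=max(0,26-23)=3
  Job 6: p=9, d=29, C=35, tardiness=max(0,35-29)=6
Total tardiness = 29

29


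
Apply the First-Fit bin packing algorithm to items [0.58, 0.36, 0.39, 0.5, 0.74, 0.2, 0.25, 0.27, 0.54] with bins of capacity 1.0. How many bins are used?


Place items sequentially using First-Fit:
  Item 0.58 -> new Bin 1
  Item 0.36 -> Bin 1 (now 0.94)
  Item 0.39 -> new Bin 2
  Item 0.5 -> Bin 2 (now 0.89)
  Item 0.74 -> new Bin 3
  Item 0.2 -> Bin 3 (now 0.94)
  Item 0.25 -> new Bin 4
  Item 0.27 -> Bin 4 (now 0.52)
  Item 0.54 -> new Bin 5
Total bins used = 5

5


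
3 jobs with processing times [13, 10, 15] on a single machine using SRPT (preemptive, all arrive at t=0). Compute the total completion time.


Since all jobs arrive at t=0, SRPT equals SPT ordering.
SPT order: [10, 13, 15]
Completion times:
  Job 1: p=10, C=10
  Job 2: p=13, C=23
  Job 3: p=15, C=38
Total completion time = 10 + 23 + 38 = 71

71


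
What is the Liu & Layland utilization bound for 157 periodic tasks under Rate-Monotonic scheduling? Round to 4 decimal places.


Compute 2^(1/157) = 1.0044247104
Subtract 1: 1.0044247104 - 1 = 0.0044247104
Multiply by n: 157 * 0.0044247104 = 0.6946795328
Round to 4 dp: 0.6947

0.6947


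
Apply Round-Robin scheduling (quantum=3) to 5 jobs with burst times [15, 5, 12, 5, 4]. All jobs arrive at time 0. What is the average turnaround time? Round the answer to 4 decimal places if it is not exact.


Time quantum = 3
Execution trace:
  J1 runs 3 units, time = 3
  J2 runs 3 units, time = 6
  J3 runs 3 units, time = 9
  J4 runs 3 units, time = 12
  J5 runs 3 units, time = 15
  J1 runs 3 units, time = 18
  J2 runs 2 units, time = 20
  J3 runs 3 units, time = 23
  J4 runs 2 units, time = 25
  J5 runs 1 units, time = 26
  J1 runs 3 units, time = 29
  J3 runs 3 units, time = 32
  J1 runs 3 units, time = 35
  J3 runs 3 units, time = 38
  J1 runs 3 units, time = 41
Finish times: [41, 20, 38, 25, 26]
Average turnaround = 150/5 = 30.0

30.0


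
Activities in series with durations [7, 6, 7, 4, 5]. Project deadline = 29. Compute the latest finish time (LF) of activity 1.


LF(activity 1) = deadline - sum of successor durations
Successors: activities 2 through 5 with durations [6, 7, 4, 5]
Sum of successor durations = 22
LF = 29 - 22 = 7

7


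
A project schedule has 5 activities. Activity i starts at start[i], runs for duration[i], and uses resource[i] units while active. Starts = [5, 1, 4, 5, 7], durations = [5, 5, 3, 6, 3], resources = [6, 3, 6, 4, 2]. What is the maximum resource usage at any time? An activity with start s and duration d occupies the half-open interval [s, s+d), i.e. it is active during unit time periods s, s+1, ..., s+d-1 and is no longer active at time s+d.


Each activity i is active on [start_i, start_i + duration_i).
Compute total resource usage per time slot:
  t=0: active resources = [], total = 0
  t=1: active resources = [3], total = 3
  t=2: active resources = [3], total = 3
  t=3: active resources = [3], total = 3
  t=4: active resources = [3, 6], total = 9
  t=5: active resources = [6, 3, 6, 4], total = 19
  t=6: active resources = [6, 6, 4], total = 16
  t=7: active resources = [6, 4, 2], total = 12
  t=8: active resources = [6, 4, 2], total = 12
  t=9: active resources = [6, 4, 2], total = 12
  t=10: active resources = [4], total = 4
Peak resource demand = 19

19


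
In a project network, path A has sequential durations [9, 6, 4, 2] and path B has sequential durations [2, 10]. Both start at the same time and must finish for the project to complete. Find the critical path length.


Path A total = 9 + 6 + 4 + 2 = 21
Path B total = 2 + 10 = 12
Critical path = longest path = max(21, 12) = 21

21


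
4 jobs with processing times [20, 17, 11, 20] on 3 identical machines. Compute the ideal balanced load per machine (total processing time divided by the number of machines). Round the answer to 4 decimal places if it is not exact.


Total processing time = 20 + 17 + 11 + 20 = 68
Number of machines = 3
Ideal balanced load = 68 / 3 = 22.6667

22.6667


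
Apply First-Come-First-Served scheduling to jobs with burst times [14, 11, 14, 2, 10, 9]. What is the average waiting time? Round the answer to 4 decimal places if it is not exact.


FCFS order (as given): [14, 11, 14, 2, 10, 9]
Waiting times:
  Job 1: wait = 0
  Job 2: wait = 14
  Job 3: wait = 25
  Job 4: wait = 39
  Job 5: wait = 41
  Job 6: wait = 51
Sum of waiting times = 170
Average waiting time = 170/6 = 28.3333

28.3333


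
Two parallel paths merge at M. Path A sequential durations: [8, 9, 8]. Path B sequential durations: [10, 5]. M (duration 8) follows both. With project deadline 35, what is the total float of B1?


Forward pass: ES(B1) = sum of predecessors on chain B = 0
EF = ES + duration = 0 + 10 = 10
Backward pass: LF(M) = deadline = 35; LS(M) = 35 - 8 = 27
LF(B1) = LS(M) - sum(successors on chain B) = 27 - 5 = 22
LS = LF - duration = 22 - 10 = 12
Total float = LS - ES = 12 - 0 = 12

12


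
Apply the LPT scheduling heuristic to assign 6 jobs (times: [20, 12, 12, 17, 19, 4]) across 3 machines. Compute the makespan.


Sort jobs in decreasing order (LPT): [20, 19, 17, 12, 12, 4]
Assign each job to the least loaded machine:
  Machine 1: jobs [20, 4], load = 24
  Machine 2: jobs [19, 12], load = 31
  Machine 3: jobs [17, 12], load = 29
Makespan = max load = 31

31


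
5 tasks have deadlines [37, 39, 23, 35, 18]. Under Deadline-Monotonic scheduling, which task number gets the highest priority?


Sort tasks by relative deadline (ascending):
  Task 5: deadline = 18
  Task 3: deadline = 23
  Task 4: deadline = 35
  Task 1: deadline = 37
  Task 2: deadline = 39
Priority order (highest first): [5, 3, 4, 1, 2]
Highest priority task = 5

5


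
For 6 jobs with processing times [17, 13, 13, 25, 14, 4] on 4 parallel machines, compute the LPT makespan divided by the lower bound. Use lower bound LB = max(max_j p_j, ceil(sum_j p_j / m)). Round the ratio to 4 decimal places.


LPT order: [25, 17, 14, 13, 13, 4]
Machine loads after assignment: [25, 17, 18, 26]
LPT makespan = 26
Lower bound = max(max_job, ceil(total/4)) = max(25, 22) = 25
Ratio = 26 / 25 = 1.04

1.04


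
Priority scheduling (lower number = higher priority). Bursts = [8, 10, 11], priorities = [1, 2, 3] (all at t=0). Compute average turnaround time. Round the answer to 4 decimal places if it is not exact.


Sort by priority (ascending = highest first):
Order: [(1, 8), (2, 10), (3, 11)]
Completion times:
  Priority 1, burst=8, C=8
  Priority 2, burst=10, C=18
  Priority 3, burst=11, C=29
Average turnaround = 55/3 = 18.3333

18.3333


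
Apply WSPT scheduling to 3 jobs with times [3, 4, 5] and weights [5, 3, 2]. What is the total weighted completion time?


Compute p/w ratios and sort ascending (WSPT): [(3, 5), (4, 3), (5, 2)]
Compute weighted completion times:
  Job (p=3,w=5): C=3, w*C=5*3=15
  Job (p=4,w=3): C=7, w*C=3*7=21
  Job (p=5,w=2): C=12, w*C=2*12=24
Total weighted completion time = 60

60


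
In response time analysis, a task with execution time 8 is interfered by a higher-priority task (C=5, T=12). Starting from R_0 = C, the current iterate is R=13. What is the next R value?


R_next = C + ceil(R_prev / T_hp) * C_hp
ceil(13 / 12) = ceil(1.0833) = 2
Interference = 2 * 5 = 10
R_next = 8 + 10 = 18

18


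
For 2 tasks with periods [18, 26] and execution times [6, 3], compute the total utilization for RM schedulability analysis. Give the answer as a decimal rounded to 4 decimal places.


Compute individual utilizations (exact fractions):
  Task 1: C/T = 6/18 = 1/3 (approx. 0.3333)
  Task 2: C/T = 3/26 (approx. 0.1154)
Total utilization U = 1/3 + 3/26 = 35/78
Rounded to 4 decimal places: U = 0.4487
RM (Liu & Layland) bound for 2 tasks = 0.828427; compare with U = 35/78 (approx. 0.448718)
U <= bound, so schedulable by RM sufficient condition.

0.4487


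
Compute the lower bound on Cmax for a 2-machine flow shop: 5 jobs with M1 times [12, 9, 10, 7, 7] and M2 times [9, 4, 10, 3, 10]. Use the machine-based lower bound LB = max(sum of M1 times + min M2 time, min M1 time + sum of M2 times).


LB1 = sum(M1 times) + min(M2 times) = 45 + 3 = 48
LB2 = min(M1 times) + sum(M2 times) = 7 + 36 = 43
Lower bound = max(LB1, LB2) = max(48, 43) = 48

48


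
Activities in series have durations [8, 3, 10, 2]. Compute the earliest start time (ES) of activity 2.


Activity 2 starts after activities 1 through 1 complete.
Predecessor durations: [8]
ES = 8 = 8

8


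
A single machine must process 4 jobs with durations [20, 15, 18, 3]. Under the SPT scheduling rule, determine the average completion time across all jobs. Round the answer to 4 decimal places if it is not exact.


Sort jobs by processing time (SPT order): [3, 15, 18, 20]
Compute completion times sequentially:
  Job 1: processing = 3, completes at 3
  Job 2: processing = 15, completes at 18
  Job 3: processing = 18, completes at 36
  Job 4: processing = 20, completes at 56
Sum of completion times = 113
Average completion time = 113/4 = 28.25

28.25


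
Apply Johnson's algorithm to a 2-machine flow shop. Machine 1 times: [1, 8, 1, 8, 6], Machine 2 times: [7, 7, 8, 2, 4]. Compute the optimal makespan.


Apply Johnson's rule:
  Group 1 (a <= b): [(1, 1, 7), (3, 1, 8)]
  Group 2 (a > b): [(2, 8, 7), (5, 6, 4), (4, 8, 2)]
Optimal job order: [1, 3, 2, 5, 4]
Schedule:
  Job 1: M1 done at 1, M2 done at 8
  Job 3: M1 done at 2, M2 done at 16
  Job 2: M1 done at 10, M2 done at 23
  Job 5: M1 done at 16, M2 done at 27
  Job 4: M1 done at 24, M2 done at 29
Makespan = 29

29


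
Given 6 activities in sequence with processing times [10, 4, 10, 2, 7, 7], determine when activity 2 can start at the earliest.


Activity 2 starts after activities 1 through 1 complete.
Predecessor durations: [10]
ES = 10 = 10

10


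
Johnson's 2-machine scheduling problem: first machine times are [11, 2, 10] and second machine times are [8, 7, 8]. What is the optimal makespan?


Apply Johnson's rule:
  Group 1 (a <= b): [(2, 2, 7)]
  Group 2 (a > b): [(1, 11, 8), (3, 10, 8)]
Optimal job order: [2, 1, 3]
Schedule:
  Job 2: M1 done at 2, M2 done at 9
  Job 1: M1 done at 13, M2 done at 21
  Job 3: M1 done at 23, M2 done at 31
Makespan = 31

31


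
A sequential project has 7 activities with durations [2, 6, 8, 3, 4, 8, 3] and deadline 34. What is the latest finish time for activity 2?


LF(activity 2) = deadline - sum of successor durations
Successors: activities 3 through 7 with durations [8, 3, 4, 8, 3]
Sum of successor durations = 26
LF = 34 - 26 = 8

8


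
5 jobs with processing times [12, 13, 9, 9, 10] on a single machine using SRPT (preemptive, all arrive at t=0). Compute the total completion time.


Since all jobs arrive at t=0, SRPT equals SPT ordering.
SPT order: [9, 9, 10, 12, 13]
Completion times:
  Job 1: p=9, C=9
  Job 2: p=9, C=18
  Job 3: p=10, C=28
  Job 4: p=12, C=40
  Job 5: p=13, C=53
Total completion time = 9 + 18 + 28 + 40 + 53 = 148

148


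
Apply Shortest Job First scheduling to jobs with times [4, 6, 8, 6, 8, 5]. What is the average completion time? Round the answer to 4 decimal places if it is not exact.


SJF order (ascending): [4, 5, 6, 6, 8, 8]
Completion times:
  Job 1: burst=4, C=4
  Job 2: burst=5, C=9
  Job 3: burst=6, C=15
  Job 4: burst=6, C=21
  Job 5: burst=8, C=29
  Job 6: burst=8, C=37
Average completion = 115/6 = 19.1667

19.1667


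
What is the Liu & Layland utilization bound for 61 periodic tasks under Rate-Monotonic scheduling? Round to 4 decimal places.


Compute 2^(1/61) = 1.0114278734
Subtract 1: 1.0114278734 - 1 = 0.0114278734
Multiply by n: 61 * 0.0114278734 = 0.6971002774
Round to 4 dp: 0.6971

0.6971
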